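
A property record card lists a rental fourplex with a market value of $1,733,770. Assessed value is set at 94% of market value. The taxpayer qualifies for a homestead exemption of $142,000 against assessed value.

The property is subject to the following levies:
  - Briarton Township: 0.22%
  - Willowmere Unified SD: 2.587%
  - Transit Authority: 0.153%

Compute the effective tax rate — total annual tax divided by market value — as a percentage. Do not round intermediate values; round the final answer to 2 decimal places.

Assessed value = $1,733,770 × 0.94 = $1,629,743.8
Taxable value = $1,629,743.8 − $142,000 = $1,487,743.8
Briarton Township: $1,487,743.8 × 0.0022 = $3,273.03636
Willowmere Unified SD: $1,487,743.8 × 0.02587 = $38,487.932106
Transit Authority: $1,487,743.8 × 0.00153 = $2,276.248014
Total tax = $44,037.21648
Effective rate = $44,037.21648 ÷ $1,733,770 = 2.54% of market value

2.54%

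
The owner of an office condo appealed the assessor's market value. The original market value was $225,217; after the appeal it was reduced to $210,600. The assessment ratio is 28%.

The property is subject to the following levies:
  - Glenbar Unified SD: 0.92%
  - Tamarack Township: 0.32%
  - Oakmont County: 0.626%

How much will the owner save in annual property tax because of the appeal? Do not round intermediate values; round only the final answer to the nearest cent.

Old assessed value = $225,217 × 0.28 = $63,060.76
New assessed value = $210,600 × 0.28 = $58,968
Combined rate = 0.0092 + 0.0032 + 0.00626 = 0.01866
Old tax = $63,060.76 × 0.01866 = $1,176.7137816
New tax = $58,968 × 0.01866 = $1,100.34288
Reduction = $1,176.7137816 − $1,100.34288 = $76.3709016

$76.37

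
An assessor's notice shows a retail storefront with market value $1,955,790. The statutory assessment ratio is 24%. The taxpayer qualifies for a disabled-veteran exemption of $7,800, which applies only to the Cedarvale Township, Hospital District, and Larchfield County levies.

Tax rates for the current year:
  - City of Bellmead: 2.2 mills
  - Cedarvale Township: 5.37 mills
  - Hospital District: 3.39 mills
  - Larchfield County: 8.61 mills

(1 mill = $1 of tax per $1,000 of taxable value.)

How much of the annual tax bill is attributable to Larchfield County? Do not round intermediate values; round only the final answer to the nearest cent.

$3,974.29

Assessed value = $1,955,790 × 0.24 = $469,389.6
Larchfield County taxable value = $469,389.6 − $7,800 = $461,589.6
Larchfield County levy = $461,589.6 × 0.00861 = $3,974.286456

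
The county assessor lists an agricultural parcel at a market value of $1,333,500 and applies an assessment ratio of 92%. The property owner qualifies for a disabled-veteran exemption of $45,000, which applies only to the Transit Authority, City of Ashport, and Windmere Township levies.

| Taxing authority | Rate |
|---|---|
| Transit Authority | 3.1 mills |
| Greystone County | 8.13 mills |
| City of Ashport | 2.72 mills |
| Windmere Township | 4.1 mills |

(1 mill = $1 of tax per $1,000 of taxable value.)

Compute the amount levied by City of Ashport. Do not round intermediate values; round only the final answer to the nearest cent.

Assessed value = $1,333,500 × 0.92 = $1,226,820
City of Ashport taxable value = $1,226,820 − $45,000 = $1,181,820
City of Ashport levy = $1,181,820 × 0.00272 = $3,214.5504

$3,214.55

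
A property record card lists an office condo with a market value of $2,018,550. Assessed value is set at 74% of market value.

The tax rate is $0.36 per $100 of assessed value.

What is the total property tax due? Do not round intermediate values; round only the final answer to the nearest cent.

$5,377.42

Assessed value = $2,018,550 × 0.74 = $1,493,727
Tax = $1,493,727 × 0.0036 = $5,377.4172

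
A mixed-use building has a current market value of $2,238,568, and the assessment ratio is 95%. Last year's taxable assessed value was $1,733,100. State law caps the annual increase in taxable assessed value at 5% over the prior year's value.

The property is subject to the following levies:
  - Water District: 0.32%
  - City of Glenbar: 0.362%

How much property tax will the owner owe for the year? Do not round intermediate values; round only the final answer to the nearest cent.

$12,410.73

Uncapped assessed value = $2,238,568 × 0.95 = $2,126,639.6
Cap limit = $1,733,100 × 1.05 = $1,819,755
Taxable assessed value = min($2,126,639.6, $1,819,755) = $1,819,755 (cap binds)
Water District: $1,819,755 × 0.0032 = $5,823.216
City of Glenbar: $1,819,755 × 0.00362 = $6,587.5131
Total = $12,410.7291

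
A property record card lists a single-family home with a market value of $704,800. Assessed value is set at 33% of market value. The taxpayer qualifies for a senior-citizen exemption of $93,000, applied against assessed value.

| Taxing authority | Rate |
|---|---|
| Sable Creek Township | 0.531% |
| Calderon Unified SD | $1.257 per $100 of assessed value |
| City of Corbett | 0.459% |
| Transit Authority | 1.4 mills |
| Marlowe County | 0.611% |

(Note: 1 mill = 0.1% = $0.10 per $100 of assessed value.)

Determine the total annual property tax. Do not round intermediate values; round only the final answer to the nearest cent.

Assessed value = $704,800 × 0.33 = $232,584
Taxable value = $232,584 − $93,000 = $139,584
Sable Creek Township: $139,584 × 0.00531 = $741.19104
Calderon Unified SD: $139,584 × 0.01257 = $1,754.57088
City of Corbett: $139,584 × 0.00459 = $640.69056
Transit Authority: $139,584 × 0.0014 = $195.4176
Marlowe County: $139,584 × 0.00611 = $852.85824
Total = $4,184.72832

$4,184.73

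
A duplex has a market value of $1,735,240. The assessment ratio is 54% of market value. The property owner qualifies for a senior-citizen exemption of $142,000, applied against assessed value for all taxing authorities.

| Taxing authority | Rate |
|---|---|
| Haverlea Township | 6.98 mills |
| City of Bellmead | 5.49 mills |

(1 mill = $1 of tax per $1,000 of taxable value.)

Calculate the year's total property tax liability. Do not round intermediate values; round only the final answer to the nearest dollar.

Assessed value = $1,735,240 × 0.54 = $937,029.6
Taxable value = $937,029.6 − $142,000 = $795,029.6
Haverlea Township: $795,029.6 × 0.00698 = $5,549.306608
City of Bellmead: $795,029.6 × 0.00549 = $4,364.712504
Total = $5,549.306608 + $4,364.712504 = $9,914.019112

$9,914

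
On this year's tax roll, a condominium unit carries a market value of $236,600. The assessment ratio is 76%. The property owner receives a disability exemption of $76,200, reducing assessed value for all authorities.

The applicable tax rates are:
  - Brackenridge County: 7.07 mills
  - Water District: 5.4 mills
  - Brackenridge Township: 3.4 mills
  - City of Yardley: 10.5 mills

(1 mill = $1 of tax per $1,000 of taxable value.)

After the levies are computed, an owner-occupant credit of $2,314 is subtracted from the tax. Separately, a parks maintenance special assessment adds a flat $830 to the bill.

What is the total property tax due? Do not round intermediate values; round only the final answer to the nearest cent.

$1,248.35

Assessed value = $236,600 × 0.76 = $179,816
Taxable value = $179,816 − $76,200 = $103,616
Brackenridge County: $103,616 × 0.00707 = $732.56512
Water District: $103,616 × 0.0054 = $559.5264
Brackenridge Township: $103,616 × 0.0034 = $352.2944
City of Yardley: $103,616 × 0.0105 = $1,087.968
Levies subtotal = $2,732.35392
After credit = $2,732.35392 − $2,314 = $418.35392
Total = $418.35392 + $830 = $1,248.35392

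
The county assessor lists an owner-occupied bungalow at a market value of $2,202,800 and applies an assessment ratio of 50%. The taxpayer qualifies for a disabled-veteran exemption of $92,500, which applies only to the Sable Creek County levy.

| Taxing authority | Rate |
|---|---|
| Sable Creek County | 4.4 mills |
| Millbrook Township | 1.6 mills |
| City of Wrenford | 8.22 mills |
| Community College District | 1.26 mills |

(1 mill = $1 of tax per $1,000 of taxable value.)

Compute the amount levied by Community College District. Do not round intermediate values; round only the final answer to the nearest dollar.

Assessed value = $2,202,800 × 0.5 = $1,101,400
Community College District taxable value = $1,101,400 (exemption does not apply)
Community College District levy = $1,101,400 × 0.00126 = $1,387.764

$1,388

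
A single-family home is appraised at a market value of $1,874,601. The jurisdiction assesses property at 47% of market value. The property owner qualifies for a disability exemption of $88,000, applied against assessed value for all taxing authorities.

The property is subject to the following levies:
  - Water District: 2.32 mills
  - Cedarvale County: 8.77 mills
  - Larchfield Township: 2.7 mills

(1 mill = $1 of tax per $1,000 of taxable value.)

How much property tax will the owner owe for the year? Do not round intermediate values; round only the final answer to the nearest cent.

$10,936.33

Assessed value = $1,874,601 × 0.47 = $881,062.47
Taxable value = $881,062.47 − $88,000 = $793,062.47
Water District: $793,062.47 × 0.00232 = $1,839.9049304
Cedarvale County: $793,062.47 × 0.00877 = $6,955.1578619
Larchfield Township: $793,062.47 × 0.0027 = $2,141.268669
Total = $1,839.9049304 + $6,955.1578619 + $2,141.268669 = $10,936.3314613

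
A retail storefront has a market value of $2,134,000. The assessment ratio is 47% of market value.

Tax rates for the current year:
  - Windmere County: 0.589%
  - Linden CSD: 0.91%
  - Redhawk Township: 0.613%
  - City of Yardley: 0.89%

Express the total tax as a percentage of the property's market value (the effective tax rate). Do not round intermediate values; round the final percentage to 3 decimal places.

Assessed value = $2,134,000 × 0.47 = $1,002,980
Windmere County: $1,002,980 × 0.00589 = $5,907.5522
Linden CSD: $1,002,980 × 0.0091 = $9,127.118
Redhawk Township: $1,002,980 × 0.00613 = $6,148.2674
City of Yardley: $1,002,980 × 0.0089 = $8,926.522
Total tax = $30,109.4596
Effective rate = $30,109.4596 ÷ $2,134,000 = 1.411% of market value

1.411%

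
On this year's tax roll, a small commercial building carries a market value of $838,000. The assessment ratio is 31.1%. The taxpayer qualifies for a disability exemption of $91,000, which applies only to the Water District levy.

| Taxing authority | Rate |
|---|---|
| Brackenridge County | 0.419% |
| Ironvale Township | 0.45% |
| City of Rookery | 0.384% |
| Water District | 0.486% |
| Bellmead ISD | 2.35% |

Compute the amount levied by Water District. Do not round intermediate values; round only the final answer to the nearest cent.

$824.34

Assessed value = $838,000 × 0.311 = $260,618
Water District taxable value = $260,618 − $91,000 = $169,618
Water District levy = $169,618 × 0.00486 = $824.34348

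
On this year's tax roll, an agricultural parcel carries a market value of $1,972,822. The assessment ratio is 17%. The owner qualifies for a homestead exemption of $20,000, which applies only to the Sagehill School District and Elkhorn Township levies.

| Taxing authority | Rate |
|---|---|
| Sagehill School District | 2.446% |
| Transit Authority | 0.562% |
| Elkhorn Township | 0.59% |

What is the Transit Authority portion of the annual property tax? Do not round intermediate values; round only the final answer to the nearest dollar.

Assessed value = $1,972,822 × 0.17 = $335,379.74
Transit Authority taxable value = $335,379.74 (exemption does not apply)
Transit Authority levy = $335,379.74 × 0.00562 = $1,884.8341388

$1,885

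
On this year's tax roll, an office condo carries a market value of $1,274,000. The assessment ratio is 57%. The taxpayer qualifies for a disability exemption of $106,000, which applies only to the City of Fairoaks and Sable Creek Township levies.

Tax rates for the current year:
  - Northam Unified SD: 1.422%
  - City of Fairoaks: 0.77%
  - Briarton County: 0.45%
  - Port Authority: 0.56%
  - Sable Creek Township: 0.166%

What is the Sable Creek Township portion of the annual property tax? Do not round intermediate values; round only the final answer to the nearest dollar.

Assessed value = $1,274,000 × 0.57 = $726,180
Sable Creek Township taxable value = $726,180 − $106,000 = $620,180
Sable Creek Township levy = $620,180 × 0.00166 = $1,029.4988

$1,029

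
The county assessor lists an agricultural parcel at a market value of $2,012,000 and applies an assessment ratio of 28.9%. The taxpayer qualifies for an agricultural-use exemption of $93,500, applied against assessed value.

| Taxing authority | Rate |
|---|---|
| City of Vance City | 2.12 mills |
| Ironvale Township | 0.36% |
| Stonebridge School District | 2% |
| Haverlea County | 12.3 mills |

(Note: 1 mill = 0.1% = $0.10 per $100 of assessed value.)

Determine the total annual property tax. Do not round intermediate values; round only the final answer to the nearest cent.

Assessed value = $2,012,000 × 0.289 = $581,468
Taxable value = $581,468 − $93,500 = $487,968
City of Vance City: $487,968 × 0.00212 = $1,034.49216
Ironvale Township: $487,968 × 0.0036 = $1,756.6848
Stonebridge School District: $487,968 × 0.02 = $9,759.36
Haverlea County: $487,968 × 0.0123 = $6,002.0064
Total = $18,552.54336

$18,552.54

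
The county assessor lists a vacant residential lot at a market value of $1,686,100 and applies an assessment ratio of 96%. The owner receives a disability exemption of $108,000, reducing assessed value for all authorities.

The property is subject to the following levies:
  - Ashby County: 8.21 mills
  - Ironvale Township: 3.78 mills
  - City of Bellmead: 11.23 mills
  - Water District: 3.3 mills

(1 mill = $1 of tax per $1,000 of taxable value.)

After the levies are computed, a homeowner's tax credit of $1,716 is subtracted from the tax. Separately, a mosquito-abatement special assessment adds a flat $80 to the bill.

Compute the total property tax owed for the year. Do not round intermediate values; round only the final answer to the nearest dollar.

Assessed value = $1,686,100 × 0.96 = $1,618,656
Taxable value = $1,618,656 − $108,000 = $1,510,656
Ashby County: $1,510,656 × 0.00821 = $12,402.48576
Ironvale Township: $1,510,656 × 0.00378 = $5,710.27968
City of Bellmead: $1,510,656 × 0.01123 = $16,964.66688
Water District: $1,510,656 × 0.0033 = $4,985.1648
Levies subtotal = $40,062.59712
After credit = $40,062.59712 − $1,716 = $38,346.59712
Total = $38,346.59712 + $80 = $38,426.59712

$38,427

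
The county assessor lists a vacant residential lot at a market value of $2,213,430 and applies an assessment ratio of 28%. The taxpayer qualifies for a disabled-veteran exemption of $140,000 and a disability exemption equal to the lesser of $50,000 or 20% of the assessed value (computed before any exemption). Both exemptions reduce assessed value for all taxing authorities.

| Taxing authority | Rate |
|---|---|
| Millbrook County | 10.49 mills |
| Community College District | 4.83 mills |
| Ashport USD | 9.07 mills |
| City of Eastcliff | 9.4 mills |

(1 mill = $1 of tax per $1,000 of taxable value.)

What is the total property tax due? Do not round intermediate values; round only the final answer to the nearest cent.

$14,521.60

Assessed value = $2,213,430 × 0.28 = $619,760.4
Disability exemption = min($50,000, 20% × $619,760.4) = min($50,000, $123,952.08) = $50,000 (dollar cap binds)
Taxable value = $619,760.4 − $140,000 − $50,000 = $429,760.4
Millbrook County: $429,760.4 × 0.01049 = $4,508.186596
Community College District: $429,760.4 × 0.00483 = $2,075.742732
Ashport USD: $429,760.4 × 0.00907 = $3,897.926828
City of Eastcliff: $429,760.4 × 0.0094 = $4,039.74776
Total = $14,521.603916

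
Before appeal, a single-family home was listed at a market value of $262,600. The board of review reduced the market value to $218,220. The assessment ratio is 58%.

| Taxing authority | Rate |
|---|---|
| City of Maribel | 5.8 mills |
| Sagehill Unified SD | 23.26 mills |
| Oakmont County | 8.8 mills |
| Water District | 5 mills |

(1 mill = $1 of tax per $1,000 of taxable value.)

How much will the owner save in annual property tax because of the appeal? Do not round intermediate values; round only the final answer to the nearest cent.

$1,103.23

Old assessed value = $262,600 × 0.58 = $152,308
New assessed value = $218,220 × 0.58 = $126,567.6
Combined rate = 0.0058 + 0.02326 + 0.0088 + 0.005 = 0.04286
Old tax = $152,308 × 0.04286 = $6,527.92088
New tax = $126,567.6 × 0.04286 = $5,424.687336
Reduction = $6,527.92088 − $5,424.687336 = $1,103.233544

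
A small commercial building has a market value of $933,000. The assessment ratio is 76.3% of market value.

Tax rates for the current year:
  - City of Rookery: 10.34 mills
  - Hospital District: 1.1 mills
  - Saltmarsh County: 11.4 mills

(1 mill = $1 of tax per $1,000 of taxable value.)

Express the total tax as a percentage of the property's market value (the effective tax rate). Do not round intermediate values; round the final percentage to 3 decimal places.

1.743%

Assessed value = $933,000 × 0.763 = $711,879
City of Rookery: $711,879 × 0.01034 = $7,360.82886
Hospital District: $711,879 × 0.0011 = $783.0669
Saltmarsh County: $711,879 × 0.0114 = $8,115.4206
Total tax = $16,259.31636
Effective rate = $16,259.31636 ÷ $933,000 = 1.743% of market value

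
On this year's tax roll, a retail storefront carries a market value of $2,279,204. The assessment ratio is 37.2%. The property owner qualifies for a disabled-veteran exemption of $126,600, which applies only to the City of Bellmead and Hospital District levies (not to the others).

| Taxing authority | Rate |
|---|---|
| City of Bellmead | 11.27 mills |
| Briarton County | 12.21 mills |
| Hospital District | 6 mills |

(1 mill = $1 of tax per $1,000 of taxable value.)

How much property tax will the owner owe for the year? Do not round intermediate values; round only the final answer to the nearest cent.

Assessed value = $2,279,204 × 0.372 = $847,863.888
City of Bellmead: ($847,863.888 − $126,600) × 0.01127 = $721,263.888 × 0.01127 = $8,128.64401776
Briarton County: $847,863.888 × 0.01221 = $10,352.41807248
Hospital District: ($847,863.888 − $126,600) × 0.006 = $721,263.888 × 0.006 = $4,327.583328
Total = $22,808.64541824

$22,808.65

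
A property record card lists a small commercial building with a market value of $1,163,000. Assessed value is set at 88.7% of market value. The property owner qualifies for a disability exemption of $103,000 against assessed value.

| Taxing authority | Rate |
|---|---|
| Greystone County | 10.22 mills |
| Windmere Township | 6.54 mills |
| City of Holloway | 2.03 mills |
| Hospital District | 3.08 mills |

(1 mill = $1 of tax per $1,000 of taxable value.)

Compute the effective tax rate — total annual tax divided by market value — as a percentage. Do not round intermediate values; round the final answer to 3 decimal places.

Assessed value = $1,163,000 × 0.887 = $1,031,581
Taxable value = $1,031,581 − $103,000 = $928,581
Greystone County: $928,581 × 0.01022 = $9,490.09782
Windmere Township: $928,581 × 0.00654 = $6,072.91974
City of Holloway: $928,581 × 0.00203 = $1,885.01943
Hospital District: $928,581 × 0.00308 = $2,860.02948
Total tax = $20,308.06647
Effective rate = $20,308.06647 ÷ $1,163,000 = 1.746% of market value

1.746%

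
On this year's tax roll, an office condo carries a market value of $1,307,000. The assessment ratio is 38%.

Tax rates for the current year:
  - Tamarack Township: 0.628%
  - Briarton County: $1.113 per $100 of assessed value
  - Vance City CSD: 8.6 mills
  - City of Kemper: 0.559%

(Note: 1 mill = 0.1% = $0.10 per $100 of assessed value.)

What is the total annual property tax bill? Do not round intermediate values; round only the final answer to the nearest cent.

Assessed value = $1,307,000 × 0.38 = $496,660
Tamarack Township: $496,660 × 0.00628 = $3,119.0248
Briarton County: $496,660 × 0.01113 = $5,527.8258
Vance City CSD: $496,660 × 0.0086 = $4,271.276
City of Kemper: $496,660 × 0.00559 = $2,776.3294
Total = $15,694.456

$15,694.46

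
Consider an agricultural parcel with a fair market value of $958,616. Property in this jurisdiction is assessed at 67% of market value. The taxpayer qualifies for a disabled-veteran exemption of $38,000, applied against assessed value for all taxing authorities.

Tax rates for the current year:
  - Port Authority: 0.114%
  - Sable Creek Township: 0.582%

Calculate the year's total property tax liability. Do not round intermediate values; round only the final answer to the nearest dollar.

$4,206

Assessed value = $958,616 × 0.67 = $642,272.72
Taxable value = $642,272.72 − $38,000 = $604,272.72
Port Authority: $604,272.72 × 0.00114 = $688.8709008
Sable Creek Township: $604,272.72 × 0.00582 = $3,516.8672304
Total = $688.8709008 + $3,516.8672304 = $4,205.7381312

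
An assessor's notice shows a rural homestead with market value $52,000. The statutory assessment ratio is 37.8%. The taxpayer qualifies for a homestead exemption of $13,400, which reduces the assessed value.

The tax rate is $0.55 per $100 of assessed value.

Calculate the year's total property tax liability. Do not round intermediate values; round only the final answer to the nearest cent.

$34.41

Assessed value = $52,000 × 0.378 = $19,656
Taxable value = $19,656 − $13,400 = $6,256
Tax = $6,256 × 0.0055 = $34.408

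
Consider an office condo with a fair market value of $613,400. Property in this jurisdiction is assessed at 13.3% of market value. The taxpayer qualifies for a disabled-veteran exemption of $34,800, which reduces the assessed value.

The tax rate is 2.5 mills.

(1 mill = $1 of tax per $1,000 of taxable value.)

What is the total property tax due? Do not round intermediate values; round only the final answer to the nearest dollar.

$117

Assessed value = $613,400 × 0.133 = $81,582.2
Taxable value = $81,582.2 − $34,800 = $46,782.2
Tax = $46,782.2 × 0.0025 = $116.9555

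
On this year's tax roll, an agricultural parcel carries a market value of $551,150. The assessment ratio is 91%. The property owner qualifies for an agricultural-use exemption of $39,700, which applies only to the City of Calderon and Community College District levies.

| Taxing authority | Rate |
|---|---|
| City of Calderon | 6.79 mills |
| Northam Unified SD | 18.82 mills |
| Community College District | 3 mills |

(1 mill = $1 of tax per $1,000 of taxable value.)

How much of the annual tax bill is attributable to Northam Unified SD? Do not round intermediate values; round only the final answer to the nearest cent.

$9,439.11

Assessed value = $551,150 × 0.91 = $501,546.5
Northam Unified SD taxable value = $501,546.5 (exemption does not apply)
Northam Unified SD levy = $501,546.5 × 0.01882 = $9,439.10513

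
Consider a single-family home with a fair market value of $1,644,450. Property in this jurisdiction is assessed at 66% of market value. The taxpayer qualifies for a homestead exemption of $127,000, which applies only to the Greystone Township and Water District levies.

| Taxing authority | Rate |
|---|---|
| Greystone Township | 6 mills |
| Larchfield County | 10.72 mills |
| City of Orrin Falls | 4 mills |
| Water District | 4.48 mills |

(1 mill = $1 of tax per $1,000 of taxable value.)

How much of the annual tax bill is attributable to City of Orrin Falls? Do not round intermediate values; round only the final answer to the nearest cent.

$4,341.35

Assessed value = $1,644,450 × 0.66 = $1,085,337
City of Orrin Falls taxable value = $1,085,337 (exemption does not apply)
City of Orrin Falls levy = $1,085,337 × 0.004 = $4,341.348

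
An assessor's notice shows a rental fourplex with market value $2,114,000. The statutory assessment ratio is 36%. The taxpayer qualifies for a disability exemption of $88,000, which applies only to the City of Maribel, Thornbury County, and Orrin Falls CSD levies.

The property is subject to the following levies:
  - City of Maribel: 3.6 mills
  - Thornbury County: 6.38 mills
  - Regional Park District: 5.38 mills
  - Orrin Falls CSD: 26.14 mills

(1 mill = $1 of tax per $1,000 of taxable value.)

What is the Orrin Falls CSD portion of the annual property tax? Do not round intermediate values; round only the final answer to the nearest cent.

$17,593.27

Assessed value = $2,114,000 × 0.36 = $761,040
Orrin Falls CSD taxable value = $761,040 − $88,000 = $673,040
Orrin Falls CSD levy = $673,040 × 0.02614 = $17,593.2656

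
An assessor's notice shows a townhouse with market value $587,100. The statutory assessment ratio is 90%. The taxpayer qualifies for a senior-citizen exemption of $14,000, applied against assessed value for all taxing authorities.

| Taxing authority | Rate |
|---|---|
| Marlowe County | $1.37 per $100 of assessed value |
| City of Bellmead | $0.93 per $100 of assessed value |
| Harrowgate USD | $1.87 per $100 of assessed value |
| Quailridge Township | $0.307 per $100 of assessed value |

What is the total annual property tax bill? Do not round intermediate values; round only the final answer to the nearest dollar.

$23,029

Assessed value = $587,100 × 0.9 = $528,390
Taxable value = $528,390 − $14,000 = $514,390
Marlowe County: $514,390 × 0.0137 = $7,047.143
City of Bellmead: $514,390 × 0.0093 = $4,783.827
Harrowgate USD: $514,390 × 0.0187 = $9,619.093
Quailridge Township: $514,390 × 0.00307 = $1,579.1773
Total = $7,047.143 + $4,783.827 + $9,619.093 + $1,579.1773 = $23,029.2403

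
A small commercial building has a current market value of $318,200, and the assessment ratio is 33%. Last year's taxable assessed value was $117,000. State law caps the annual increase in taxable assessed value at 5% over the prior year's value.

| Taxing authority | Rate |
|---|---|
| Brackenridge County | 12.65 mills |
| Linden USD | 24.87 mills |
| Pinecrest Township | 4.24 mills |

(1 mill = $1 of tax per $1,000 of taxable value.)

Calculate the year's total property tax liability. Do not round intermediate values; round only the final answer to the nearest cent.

$4,385.05

Uncapped assessed value = $318,200 × 0.33 = $105,006
Cap limit = $117,000 × 1.05 = $122,850
Taxable assessed value = min($105,006, $122,850) = $105,006 (cap does not bind)
Brackenridge County: $105,006 × 0.01265 = $1,328.3259
Linden USD: $105,006 × 0.02487 = $2,611.49922
Pinecrest Township: $105,006 × 0.00424 = $445.22544
Total = $4,385.05056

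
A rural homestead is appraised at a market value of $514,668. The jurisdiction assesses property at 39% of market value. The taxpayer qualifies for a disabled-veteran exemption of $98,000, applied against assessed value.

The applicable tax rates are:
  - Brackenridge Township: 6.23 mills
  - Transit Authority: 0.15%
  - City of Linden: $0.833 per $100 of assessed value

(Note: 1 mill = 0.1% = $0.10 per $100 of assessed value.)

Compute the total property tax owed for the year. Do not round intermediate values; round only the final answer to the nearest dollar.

$1,650

Assessed value = $514,668 × 0.39 = $200,720.52
Taxable value = $200,720.52 − $98,000 = $102,720.52
Brackenridge Township: $102,720.52 × 0.00623 = $639.9488396
Transit Authority: $102,720.52 × 0.0015 = $154.08078
City of Linden: $102,720.52 × 0.00833 = $855.6619316
Total = $1,649.6915512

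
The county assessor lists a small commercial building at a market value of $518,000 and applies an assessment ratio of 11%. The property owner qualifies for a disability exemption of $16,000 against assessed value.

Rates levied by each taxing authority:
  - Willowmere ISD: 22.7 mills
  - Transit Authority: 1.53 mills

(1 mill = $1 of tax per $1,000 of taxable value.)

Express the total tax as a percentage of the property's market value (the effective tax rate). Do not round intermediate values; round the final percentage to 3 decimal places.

Assessed value = $518,000 × 0.11 = $56,980
Taxable value = $56,980 − $16,000 = $40,980
Willowmere ISD: $40,980 × 0.0227 = $930.246
Transit Authority: $40,980 × 0.00153 = $62.6994
Total tax = $992.9454
Effective rate = $992.9454 ÷ $518,000 = 0.192% of market value

0.192%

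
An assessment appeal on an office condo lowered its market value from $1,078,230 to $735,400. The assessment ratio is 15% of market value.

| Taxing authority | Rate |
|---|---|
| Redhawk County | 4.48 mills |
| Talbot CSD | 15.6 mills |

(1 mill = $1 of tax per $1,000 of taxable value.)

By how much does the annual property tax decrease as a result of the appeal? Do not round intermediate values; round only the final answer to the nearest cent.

Old assessed value = $1,078,230 × 0.15 = $161,734.5
New assessed value = $735,400 × 0.15 = $110,310
Combined rate = 0.00448 + 0.0156 = 0.02008
Old tax = $161,734.5 × 0.02008 = $3,247.62876
New tax = $110,310 × 0.02008 = $2,215.0248
Reduction = $3,247.62876 − $2,215.0248 = $1,032.60396

$1,032.60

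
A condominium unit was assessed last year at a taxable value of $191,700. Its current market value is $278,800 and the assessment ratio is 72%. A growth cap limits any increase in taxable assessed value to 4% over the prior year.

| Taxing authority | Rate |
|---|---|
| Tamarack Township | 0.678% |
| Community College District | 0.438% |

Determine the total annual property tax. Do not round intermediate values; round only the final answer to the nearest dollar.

$2,225

Uncapped assessed value = $278,800 × 0.72 = $200,736
Cap limit = $191,700 × 1.04 = $199,368
Taxable assessed value = min($200,736, $199,368) = $199,368 (cap binds)
Tamarack Township: $199,368 × 0.00678 = $1,351.71504
Community College District: $199,368 × 0.00438 = $873.23184
Total = $2,224.94688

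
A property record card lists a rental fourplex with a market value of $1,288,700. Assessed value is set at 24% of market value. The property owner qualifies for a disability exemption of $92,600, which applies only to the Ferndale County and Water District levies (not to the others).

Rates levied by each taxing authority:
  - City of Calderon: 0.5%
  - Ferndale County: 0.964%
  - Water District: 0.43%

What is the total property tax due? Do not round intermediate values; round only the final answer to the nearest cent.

$4,567.07

Assessed value = $1,288,700 × 0.24 = $309,288
City of Calderon: $309,288 × 0.005 = $1,546.44
Ferndale County: ($309,288 − $92,600) × 0.00964 = $216,688 × 0.00964 = $2,088.87232
Water District: ($309,288 − $92,600) × 0.0043 = $216,688 × 0.0043 = $931.7584
Total = $4,567.07072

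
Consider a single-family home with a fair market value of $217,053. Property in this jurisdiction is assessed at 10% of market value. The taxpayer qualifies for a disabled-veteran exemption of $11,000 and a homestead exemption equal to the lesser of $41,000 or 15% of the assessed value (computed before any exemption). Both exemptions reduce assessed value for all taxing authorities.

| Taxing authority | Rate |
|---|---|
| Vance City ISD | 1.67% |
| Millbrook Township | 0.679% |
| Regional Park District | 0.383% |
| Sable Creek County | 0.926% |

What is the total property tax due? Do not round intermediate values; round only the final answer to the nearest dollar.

Assessed value = $217,053 × 0.1 = $21,705.3
Homestead exemption = min($41,000, 15% × $21,705.3) = min($41,000, $3,255.795) = $3,255.795 (percentage binds)
Taxable value = $21,705.3 − $11,000 − $3,255.795 = $7,449.505
Vance City ISD: $7,449.505 × 0.0167 = $124.4067335
Millbrook Township: $7,449.505 × 0.00679 = $50.58213895
Regional Park District: $7,449.505 × 0.00383 = $28.53160415
Sable Creek County: $7,449.505 × 0.00926 = $68.9824163
Total = $272.5028929

$273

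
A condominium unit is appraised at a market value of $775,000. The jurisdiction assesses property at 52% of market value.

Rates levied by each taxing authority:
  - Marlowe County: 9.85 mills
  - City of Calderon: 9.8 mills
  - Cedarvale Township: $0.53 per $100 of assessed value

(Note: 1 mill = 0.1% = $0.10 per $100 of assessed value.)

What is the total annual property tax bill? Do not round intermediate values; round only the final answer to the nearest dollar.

$10,055

Assessed value = $775,000 × 0.52 = $403,000
Marlowe County: $403,000 × 0.00985 = $3,969.55
City of Calderon: $403,000 × 0.0098 = $3,949.4
Cedarvale Township: $403,000 × 0.0053 = $2,135.9
Total = $10,054.85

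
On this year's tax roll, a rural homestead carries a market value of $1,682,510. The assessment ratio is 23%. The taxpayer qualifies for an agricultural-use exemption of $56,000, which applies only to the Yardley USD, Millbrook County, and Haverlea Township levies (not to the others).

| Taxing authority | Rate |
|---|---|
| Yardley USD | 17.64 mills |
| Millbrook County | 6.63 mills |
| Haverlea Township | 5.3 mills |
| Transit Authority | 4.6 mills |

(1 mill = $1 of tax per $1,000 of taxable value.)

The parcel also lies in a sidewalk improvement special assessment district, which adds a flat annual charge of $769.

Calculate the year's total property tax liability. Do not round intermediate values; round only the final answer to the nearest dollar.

$12,336

Assessed value = $1,682,510 × 0.23 = $386,977.3
Yardley USD: ($386,977.3 − $56,000) × 0.01764 = $330,977.3 × 0.01764 = $5,838.439572
Millbrook County: ($386,977.3 − $56,000) × 0.00663 = $330,977.3 × 0.00663 = $2,194.379499
Haverlea Township: ($386,977.3 − $56,000) × 0.0053 = $330,977.3 × 0.0053 = $1,754.17969
Transit Authority: $386,977.3 × 0.0046 = $1,780.09558
Levies subtotal = $11,567.094341
Total = $11,567.094341 + $769 = $12,336.094341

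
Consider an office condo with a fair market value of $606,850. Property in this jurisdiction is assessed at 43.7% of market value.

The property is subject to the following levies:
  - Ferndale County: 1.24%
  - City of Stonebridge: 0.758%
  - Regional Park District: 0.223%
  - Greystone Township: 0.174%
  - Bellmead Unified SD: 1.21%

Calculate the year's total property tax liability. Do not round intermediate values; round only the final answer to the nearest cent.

Assessed value = $606,850 × 0.437 = $265,193.45
Ferndale County: $265,193.45 × 0.0124 = $3,288.39878
City of Stonebridge: $265,193.45 × 0.00758 = $2,010.166351
Regional Park District: $265,193.45 × 0.00223 = $591.3813935
Greystone Township: $265,193.45 × 0.00174 = $461.436603
Bellmead Unified SD: $265,193.45 × 0.0121 = $3,208.840745
Total = $3,288.39878 + $2,010.166351 + $591.3813935 + $461.436603 + $3,208.840745 = $9,560.2238725

$9,560.22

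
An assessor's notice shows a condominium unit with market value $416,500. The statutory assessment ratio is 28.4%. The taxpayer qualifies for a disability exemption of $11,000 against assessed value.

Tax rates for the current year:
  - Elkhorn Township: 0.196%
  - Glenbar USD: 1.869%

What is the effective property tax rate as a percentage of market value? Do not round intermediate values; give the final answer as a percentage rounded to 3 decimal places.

0.532%

Assessed value = $416,500 × 0.284 = $118,286
Taxable value = $118,286 − $11,000 = $107,286
Elkhorn Township: $107,286 × 0.00196 = $210.28056
Glenbar USD: $107,286 × 0.01869 = $2,005.17534
Total tax = $2,215.4559
Effective rate = $2,215.4559 ÷ $416,500 = 0.532% of market value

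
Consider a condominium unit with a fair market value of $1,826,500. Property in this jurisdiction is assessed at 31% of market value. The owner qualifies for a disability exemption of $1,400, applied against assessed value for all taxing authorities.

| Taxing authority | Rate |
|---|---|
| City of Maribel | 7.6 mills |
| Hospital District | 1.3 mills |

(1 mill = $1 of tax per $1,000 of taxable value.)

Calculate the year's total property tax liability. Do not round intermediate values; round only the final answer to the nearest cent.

$5,026.85

Assessed value = $1,826,500 × 0.31 = $566,215
Taxable value = $566,215 − $1,400 = $564,815
City of Maribel: $564,815 × 0.0076 = $4,292.594
Hospital District: $564,815 × 0.0013 = $734.2595
Total = $4,292.594 + $734.2595 = $5,026.8535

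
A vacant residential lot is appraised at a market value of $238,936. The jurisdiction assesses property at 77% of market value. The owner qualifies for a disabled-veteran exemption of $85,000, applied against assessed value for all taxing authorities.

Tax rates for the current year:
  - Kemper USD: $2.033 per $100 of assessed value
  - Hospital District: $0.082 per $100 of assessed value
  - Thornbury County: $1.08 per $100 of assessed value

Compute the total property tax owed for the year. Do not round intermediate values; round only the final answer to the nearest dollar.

$3,162

Assessed value = $238,936 × 0.77 = $183,980.72
Taxable value = $183,980.72 − $85,000 = $98,980.72
Kemper USD: $98,980.72 × 0.02033 = $2,012.2780376
Hospital District: $98,980.72 × 0.00082 = $81.1641904
Thornbury County: $98,980.72 × 0.0108 = $1,068.991776
Total = $2,012.2780376 + $81.1641904 + $1,068.991776 = $3,162.434004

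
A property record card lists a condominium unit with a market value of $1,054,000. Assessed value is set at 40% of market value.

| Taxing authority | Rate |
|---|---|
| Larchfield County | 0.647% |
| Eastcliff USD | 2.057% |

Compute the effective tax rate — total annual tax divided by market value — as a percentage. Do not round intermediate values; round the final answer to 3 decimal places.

1.082%

Assessed value = $1,054,000 × 0.4 = $421,600
Larchfield County: $421,600 × 0.00647 = $2,727.752
Eastcliff USD: $421,600 × 0.02057 = $8,672.312
Total tax = $11,400.064
Effective rate = $11,400.064 ÷ $1,054,000 = 1.082% of market value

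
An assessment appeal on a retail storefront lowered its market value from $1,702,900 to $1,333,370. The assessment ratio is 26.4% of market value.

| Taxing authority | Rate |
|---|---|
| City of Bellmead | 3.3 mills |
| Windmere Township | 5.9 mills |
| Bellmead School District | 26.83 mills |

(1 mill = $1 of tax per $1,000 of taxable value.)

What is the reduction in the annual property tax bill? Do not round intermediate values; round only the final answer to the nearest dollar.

Old assessed value = $1,702,900 × 0.264 = $449,565.6
New assessed value = $1,333,370 × 0.264 = $352,009.68
Combined rate = 0.0033 + 0.0059 + 0.02683 = 0.03603
Old tax = $449,565.6 × 0.03603 = $16,197.848568
New tax = $352,009.68 × 0.03603 = $12,682.9087704
Reduction = $16,197.848568 − $12,682.9087704 = $3,514.9397976

$3,515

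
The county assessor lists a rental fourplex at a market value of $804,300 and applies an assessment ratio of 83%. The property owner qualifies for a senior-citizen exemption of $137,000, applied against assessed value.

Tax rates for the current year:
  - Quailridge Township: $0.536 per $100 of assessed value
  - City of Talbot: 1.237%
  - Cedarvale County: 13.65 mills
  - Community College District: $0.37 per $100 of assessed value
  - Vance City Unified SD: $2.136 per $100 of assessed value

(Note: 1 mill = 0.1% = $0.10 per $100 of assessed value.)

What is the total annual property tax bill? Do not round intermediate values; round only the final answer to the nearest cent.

$29,945.31

Assessed value = $804,300 × 0.83 = $667,569
Taxable value = $667,569 − $137,000 = $530,569
Quailridge Township: $530,569 × 0.00536 = $2,843.84984
City of Talbot: $530,569 × 0.01237 = $6,563.13853
Cedarvale County: $530,569 × 0.01365 = $7,242.26685
Community College District: $530,569 × 0.0037 = $1,963.1053
Vance City Unified SD: $530,569 × 0.02136 = $11,332.95384
Total = $29,945.31436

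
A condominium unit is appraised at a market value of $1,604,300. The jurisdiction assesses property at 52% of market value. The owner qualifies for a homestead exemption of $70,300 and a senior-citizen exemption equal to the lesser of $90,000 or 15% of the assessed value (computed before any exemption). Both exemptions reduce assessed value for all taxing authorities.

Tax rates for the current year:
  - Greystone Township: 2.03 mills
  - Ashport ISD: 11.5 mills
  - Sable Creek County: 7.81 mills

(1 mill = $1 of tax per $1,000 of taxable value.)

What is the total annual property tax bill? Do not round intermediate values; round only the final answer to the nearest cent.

Assessed value = $1,604,300 × 0.52 = $834,236
Senior-citizen exemption = min($90,000, 15% × $834,236) = min($90,000, $125,135.4) = $90,000 (dollar cap binds)
Taxable value = $834,236 − $70,300 − $90,000 = $673,936
Greystone Township: $673,936 × 0.00203 = $1,368.09008
Ashport ISD: $673,936 × 0.0115 = $7,750.264
Sable Creek County: $673,936 × 0.00781 = $5,263.44016
Total = $14,381.79424

$14,381.79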